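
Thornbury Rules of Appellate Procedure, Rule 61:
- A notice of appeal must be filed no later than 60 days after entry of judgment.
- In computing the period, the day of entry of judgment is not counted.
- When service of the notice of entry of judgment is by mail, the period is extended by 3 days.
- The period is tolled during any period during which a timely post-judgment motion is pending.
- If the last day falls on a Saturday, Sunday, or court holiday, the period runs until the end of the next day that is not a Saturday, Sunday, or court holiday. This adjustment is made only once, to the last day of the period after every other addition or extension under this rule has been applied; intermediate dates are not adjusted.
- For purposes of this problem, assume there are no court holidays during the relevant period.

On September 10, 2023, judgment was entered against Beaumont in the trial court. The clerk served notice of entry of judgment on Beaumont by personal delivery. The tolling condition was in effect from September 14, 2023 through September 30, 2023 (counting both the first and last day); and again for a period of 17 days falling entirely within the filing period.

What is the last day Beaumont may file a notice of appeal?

60 days after September 10, 2023 is November 9, 2023.
Service was not by mail, so no mail extension applies.
From September 14, 2023 through September 30, 2023 inclusive is 17 days; tolling adds 17 days: November 9, 2023 + 17 days = November 26, 2023.
Tolling adds 17 days: November 26, 2023 + 17 days = December 13, 2023.
December 13, 2023 is a Wednesday and not a court holiday, so no extension applies.

December 13, 2023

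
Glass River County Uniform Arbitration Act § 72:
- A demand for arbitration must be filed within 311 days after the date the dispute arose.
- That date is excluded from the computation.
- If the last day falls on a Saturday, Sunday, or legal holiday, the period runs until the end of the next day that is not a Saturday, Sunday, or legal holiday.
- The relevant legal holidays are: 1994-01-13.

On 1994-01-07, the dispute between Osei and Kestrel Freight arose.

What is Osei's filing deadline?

311 days after 1994-01-07 is November 14, 1994.
November 14, 1994 is a Monday and not a legal holiday, so no extension applies.

November 14, 1994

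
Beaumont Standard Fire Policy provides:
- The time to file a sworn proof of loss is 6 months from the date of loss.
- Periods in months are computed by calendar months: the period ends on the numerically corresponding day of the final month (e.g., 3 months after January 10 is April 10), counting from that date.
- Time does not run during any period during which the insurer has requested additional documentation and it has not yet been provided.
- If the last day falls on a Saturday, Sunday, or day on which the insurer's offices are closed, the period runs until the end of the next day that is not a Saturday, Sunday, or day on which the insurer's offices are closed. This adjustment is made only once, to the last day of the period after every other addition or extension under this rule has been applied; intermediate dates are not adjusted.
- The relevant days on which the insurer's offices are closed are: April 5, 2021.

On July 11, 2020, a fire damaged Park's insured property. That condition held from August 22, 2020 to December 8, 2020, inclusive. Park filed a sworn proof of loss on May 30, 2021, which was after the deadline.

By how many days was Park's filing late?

30 days

6 months after July 11, 2020 is January 11, 2021.
From August 22, 2020 through December 8, 2020 inclusive is 109 days; tolling adds 109 days: January 11, 2021 + 109 days = April 30, 2021.
April 30, 2021 is a Friday and not a day on which the insurer's offices are closed, so no extension applies.
The deadline is April 30, 2021; from April 30, 2021 to May 30, 2021 is 30 days.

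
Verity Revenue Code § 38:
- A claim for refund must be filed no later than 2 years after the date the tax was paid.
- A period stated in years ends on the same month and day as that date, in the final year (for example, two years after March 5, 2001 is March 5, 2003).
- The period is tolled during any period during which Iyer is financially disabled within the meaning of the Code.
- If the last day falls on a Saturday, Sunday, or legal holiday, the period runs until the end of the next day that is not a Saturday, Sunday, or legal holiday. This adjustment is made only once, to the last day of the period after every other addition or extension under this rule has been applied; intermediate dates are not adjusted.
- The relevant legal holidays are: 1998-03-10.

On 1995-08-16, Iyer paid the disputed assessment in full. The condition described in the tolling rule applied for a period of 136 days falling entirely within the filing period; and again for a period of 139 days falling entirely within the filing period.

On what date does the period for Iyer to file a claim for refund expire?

2 years after 1995-08-16 is August 16, 1997.
Tolling adds 136 days: August 16, 1997 + 136 days = December 30, 1997.
Tolling adds 139 days: December 30, 1997 + 139 days = May 18, 1998.
May 18, 1998 is a Monday and not a legal holiday, so no extension applies.

May 18, 1998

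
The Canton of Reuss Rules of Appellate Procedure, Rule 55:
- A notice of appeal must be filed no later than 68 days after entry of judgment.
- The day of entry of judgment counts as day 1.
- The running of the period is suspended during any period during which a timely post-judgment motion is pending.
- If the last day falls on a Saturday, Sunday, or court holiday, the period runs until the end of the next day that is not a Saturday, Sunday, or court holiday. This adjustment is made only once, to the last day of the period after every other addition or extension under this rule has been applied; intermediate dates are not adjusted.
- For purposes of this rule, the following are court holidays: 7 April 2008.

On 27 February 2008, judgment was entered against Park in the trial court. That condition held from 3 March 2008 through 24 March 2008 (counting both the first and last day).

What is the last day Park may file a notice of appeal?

May 26, 2008

Counting 27 February 2008 as day 1, day 68 is May 4, 2008.
From March 3, 2008 through March 24, 2008 inclusive is 22 days; tolling adds 22 days: May 4, 2008 + 22 days = May 26, 2008.
May 26, 2008 is a Monday and not a court holiday, so no extension applies.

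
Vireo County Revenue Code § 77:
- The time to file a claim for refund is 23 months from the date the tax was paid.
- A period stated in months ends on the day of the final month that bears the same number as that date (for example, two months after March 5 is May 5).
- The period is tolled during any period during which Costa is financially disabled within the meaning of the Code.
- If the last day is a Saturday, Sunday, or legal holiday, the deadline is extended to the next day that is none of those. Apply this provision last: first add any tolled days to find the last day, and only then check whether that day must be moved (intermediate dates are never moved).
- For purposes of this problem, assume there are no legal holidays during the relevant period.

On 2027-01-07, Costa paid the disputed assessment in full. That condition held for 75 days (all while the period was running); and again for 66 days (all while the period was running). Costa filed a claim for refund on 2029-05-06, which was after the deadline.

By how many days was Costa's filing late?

9 days

23 months after 2027-01-07 is December 7, 2028.
Tolling adds 75 days: December 7, 2028 + 75 days = February 20, 2029.
Tolling adds 66 days: February 20, 2029 + 66 days = April 27, 2029.
April 27, 2029 is a Friday and not a legal holiday, so no extension applies.
The deadline is April 27, 2029; from April 27, 2029 to May 6, 2029 is 9 days.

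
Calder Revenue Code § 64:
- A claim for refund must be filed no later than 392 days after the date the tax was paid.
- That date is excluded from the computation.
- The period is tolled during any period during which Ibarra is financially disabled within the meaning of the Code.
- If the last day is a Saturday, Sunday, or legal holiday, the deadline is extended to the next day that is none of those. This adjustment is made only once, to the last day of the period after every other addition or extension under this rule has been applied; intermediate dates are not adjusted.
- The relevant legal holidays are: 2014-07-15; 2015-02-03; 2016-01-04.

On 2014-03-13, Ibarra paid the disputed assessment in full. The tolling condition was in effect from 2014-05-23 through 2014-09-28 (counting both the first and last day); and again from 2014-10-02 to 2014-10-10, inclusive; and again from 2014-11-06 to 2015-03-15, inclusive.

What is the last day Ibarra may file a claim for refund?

392 days after 2014-03-13 is April 9, 2015.
From May 23, 2014 through September 28, 2014 inclusive is 129 days; tolling adds 129 days: April 9, 2015 + 129 days = August 16, 2015.
From October 2, 2014 through October 10, 2014 inclusive is 9 days; tolling adds 9 days: August 16, 2015 + 9 days = August 25, 2015.
From November 6, 2014 through March 15, 2015 inclusive is 130 days; tolling adds 130 days: August 25, 2015 + 130 days = January 2, 2016.
January 2, 2016 is Saturday; January 3, 2016 is Sunday; January 4, 2016 is a listed holiday. The next qualifying day is January 5, 2016.

January 5, 2016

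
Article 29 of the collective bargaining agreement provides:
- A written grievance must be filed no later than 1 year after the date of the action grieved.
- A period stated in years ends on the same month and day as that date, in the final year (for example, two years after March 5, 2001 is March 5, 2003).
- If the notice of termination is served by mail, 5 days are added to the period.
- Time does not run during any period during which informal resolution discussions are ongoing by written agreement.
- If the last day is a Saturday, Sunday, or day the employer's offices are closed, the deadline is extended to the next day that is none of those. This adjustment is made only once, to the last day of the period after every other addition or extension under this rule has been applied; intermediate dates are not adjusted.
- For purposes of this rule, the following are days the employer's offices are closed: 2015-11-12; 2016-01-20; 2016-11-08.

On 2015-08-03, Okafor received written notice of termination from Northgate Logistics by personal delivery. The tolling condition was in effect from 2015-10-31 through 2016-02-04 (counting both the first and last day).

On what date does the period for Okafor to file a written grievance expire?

November 9, 2016

1 year after 2015-08-03 is August 3, 2016.
Service was not by mail, so no mail extension applies.
From October 31, 2015 through February 4, 2016 inclusive is 97 days; tolling adds 97 days: August 3, 2016 + 97 days = November 8, 2016.
November 8, 2016 is a listed holiday. The next qualifying day is November 9, 2016.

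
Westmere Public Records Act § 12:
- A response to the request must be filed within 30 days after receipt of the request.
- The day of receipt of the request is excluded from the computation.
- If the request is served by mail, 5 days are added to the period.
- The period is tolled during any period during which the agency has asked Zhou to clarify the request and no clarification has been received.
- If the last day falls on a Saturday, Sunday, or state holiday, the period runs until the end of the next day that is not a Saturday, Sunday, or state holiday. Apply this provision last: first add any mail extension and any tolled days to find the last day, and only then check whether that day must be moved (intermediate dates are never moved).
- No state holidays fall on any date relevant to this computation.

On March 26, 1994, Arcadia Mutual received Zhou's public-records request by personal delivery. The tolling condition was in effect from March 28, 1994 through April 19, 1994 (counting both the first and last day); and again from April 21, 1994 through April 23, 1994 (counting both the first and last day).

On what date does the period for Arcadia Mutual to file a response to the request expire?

May 23, 1994

30 days after March 26, 1994 is April 25, 1994.
Service was not by mail, so no mail extension applies.
From March 28, 1994 through April 19, 1994 inclusive is 23 days; tolling adds 23 days: April 25, 1994 + 23 days = May 18, 1994.
From April 21, 1994 through April 23, 1994 inclusive is 3 days; tolling adds 3 days: May 18, 1994 + 3 days = May 21, 1994.
May 21, 1994 is Saturday; May 22, 1994 is Sunday. The next qualifying day is May 23, 1994.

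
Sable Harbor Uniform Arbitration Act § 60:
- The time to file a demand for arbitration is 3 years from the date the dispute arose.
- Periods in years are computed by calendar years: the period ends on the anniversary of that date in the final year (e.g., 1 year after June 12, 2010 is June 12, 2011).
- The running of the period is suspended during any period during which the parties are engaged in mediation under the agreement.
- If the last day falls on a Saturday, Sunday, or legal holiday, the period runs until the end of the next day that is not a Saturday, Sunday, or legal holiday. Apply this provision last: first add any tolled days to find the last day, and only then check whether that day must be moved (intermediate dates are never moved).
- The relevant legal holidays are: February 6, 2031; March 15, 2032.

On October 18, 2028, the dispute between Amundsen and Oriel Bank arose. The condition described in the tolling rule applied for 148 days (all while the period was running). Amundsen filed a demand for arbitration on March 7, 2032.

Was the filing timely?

3 years after October 18, 2028 is October 18, 2031.
Tolling adds 148 days: October 18, 2031 + 148 days = March 14, 2032.
March 14, 2032 is Sunday; March 15, 2032 is a listed holiday. The next qualifying day is March 16, 2032.
The deadline is March 16, 2032; the filing on March 7, 2032 is on or before that date.

Yes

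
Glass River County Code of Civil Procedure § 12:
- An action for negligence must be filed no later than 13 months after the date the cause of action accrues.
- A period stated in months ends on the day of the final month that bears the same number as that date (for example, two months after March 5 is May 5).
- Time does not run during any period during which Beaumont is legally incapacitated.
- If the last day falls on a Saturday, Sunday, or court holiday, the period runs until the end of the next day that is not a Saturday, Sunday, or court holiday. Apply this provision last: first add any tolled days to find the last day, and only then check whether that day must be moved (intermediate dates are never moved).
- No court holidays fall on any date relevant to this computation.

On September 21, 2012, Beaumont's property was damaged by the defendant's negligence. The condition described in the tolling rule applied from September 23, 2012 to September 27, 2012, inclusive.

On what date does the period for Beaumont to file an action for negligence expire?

October 28, 2013

13 months after September 21, 2012 is October 21, 2013.
From September 23, 2012 through September 27, 2012 inclusive is 5 days; tolling adds 5 days: October 21, 2013 + 5 days = October 26, 2013.
October 26, 2013 is Saturday; October 27, 2013 is Sunday. The next qualifying day is October 28, 2013.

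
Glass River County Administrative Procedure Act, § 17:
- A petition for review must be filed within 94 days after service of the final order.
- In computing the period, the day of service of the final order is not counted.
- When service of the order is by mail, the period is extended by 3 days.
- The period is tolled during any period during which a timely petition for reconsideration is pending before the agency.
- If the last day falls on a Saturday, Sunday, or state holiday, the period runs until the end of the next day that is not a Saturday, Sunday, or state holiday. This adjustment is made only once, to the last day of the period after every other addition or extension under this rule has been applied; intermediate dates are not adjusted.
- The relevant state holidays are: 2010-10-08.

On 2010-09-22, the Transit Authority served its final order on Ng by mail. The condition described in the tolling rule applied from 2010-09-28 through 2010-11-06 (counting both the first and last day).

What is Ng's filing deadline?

February 7, 2011

94 days after 2010-09-22 is December 25, 2010.
Service was by mail, adding 3 days: December 25, 2010 + 3 days = December 28, 2010.
From September 28, 2010 through November 6, 2010 inclusive is 40 days; tolling adds 40 days: December 28, 2010 + 40 days = February 6, 2011.
February 6, 2011 is Sunday. The next qualifying day is February 7, 2011.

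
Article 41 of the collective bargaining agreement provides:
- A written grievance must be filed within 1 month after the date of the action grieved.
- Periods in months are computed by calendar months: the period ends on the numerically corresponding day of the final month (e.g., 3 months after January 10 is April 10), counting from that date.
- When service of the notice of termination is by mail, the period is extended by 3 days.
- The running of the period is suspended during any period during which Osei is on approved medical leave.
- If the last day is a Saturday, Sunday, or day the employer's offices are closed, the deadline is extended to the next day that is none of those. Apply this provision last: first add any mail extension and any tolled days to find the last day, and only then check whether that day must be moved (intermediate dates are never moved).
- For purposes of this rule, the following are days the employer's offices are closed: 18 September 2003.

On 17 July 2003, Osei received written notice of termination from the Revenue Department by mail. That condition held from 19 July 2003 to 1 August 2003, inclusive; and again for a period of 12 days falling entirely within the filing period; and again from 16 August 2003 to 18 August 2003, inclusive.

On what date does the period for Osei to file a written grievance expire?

1 month after 17 July 2003 is August 17, 2003.
Service was by mail, adding 3 days: August 17, 2003 + 3 days = August 20, 2003.
From July 19, 2003 through August 1, 2003 inclusive is 14 days; tolling adds 14 days: August 20, 2003 + 14 days = September 3, 2003.
Tolling adds 12 days: September 3, 2003 + 12 days = September 15, 2003.
From August 16, 2003 through August 18, 2003 inclusive is 3 days; tolling adds 3 days: September 15, 2003 + 3 days = September 18, 2003.
September 18, 2003 is a listed holiday. The next qualifying day is September 19, 2003.

September 19, 2003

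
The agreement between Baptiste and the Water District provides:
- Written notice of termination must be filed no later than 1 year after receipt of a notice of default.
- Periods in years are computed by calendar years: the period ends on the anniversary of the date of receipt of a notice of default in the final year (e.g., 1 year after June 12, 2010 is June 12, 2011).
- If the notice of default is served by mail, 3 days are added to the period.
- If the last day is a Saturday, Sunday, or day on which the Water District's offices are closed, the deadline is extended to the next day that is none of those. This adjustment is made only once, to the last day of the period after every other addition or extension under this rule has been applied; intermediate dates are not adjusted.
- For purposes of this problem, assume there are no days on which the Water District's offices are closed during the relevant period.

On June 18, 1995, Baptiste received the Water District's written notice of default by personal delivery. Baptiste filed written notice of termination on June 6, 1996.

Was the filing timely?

1 year after June 18, 1995 is June 18, 1996.
Service was not by mail, so no mail extension applies.
June 18, 1996 is a Tuesday and not a day on which the Water District's offices are closed, so no extension applies.
The deadline is June 18, 1996; the filing on June 6, 1996 is on or before that date.

Yes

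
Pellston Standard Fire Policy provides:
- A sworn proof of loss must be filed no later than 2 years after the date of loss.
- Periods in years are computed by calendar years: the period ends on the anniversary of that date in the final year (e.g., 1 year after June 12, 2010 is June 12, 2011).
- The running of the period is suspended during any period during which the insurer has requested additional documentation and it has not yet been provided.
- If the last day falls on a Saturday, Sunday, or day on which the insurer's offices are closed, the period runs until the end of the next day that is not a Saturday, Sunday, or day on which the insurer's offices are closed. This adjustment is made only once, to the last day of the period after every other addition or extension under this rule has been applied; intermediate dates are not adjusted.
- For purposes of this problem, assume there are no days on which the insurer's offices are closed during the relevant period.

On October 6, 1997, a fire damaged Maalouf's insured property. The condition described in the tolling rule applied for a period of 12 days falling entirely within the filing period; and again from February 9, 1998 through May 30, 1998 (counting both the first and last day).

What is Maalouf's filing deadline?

2 years after October 6, 1997 is October 6, 1999.
Tolling adds 12 days: October 6, 1999 + 12 days = October 18, 1999.
From February 9, 1998 through May 30, 1998 inclusive is 111 days; tolling adds 111 days: October 18, 1999 + 111 days = February 6, 2000.
February 6, 2000 is Sunday. The next qualifying day is February 7, 2000.

February 7, 2000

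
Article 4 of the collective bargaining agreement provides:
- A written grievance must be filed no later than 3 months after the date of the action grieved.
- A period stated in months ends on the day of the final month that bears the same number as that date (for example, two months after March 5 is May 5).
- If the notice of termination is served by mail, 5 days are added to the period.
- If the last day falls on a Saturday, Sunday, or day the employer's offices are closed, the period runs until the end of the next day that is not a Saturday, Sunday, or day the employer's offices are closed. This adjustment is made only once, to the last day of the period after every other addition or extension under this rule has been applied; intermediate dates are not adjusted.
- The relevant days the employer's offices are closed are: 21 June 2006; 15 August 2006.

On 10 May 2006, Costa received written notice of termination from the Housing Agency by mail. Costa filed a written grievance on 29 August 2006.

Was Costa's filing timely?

No

3 months after 10 May 2006 is August 10, 2006.
Service was by mail, adding 5 days: August 10, 2006 + 5 days = August 15, 2006.
August 15, 2006 is a listed holiday. The next qualifying day is August 16, 2006.
The deadline is August 16, 2006; the filing on August 29, 2006 is after that date.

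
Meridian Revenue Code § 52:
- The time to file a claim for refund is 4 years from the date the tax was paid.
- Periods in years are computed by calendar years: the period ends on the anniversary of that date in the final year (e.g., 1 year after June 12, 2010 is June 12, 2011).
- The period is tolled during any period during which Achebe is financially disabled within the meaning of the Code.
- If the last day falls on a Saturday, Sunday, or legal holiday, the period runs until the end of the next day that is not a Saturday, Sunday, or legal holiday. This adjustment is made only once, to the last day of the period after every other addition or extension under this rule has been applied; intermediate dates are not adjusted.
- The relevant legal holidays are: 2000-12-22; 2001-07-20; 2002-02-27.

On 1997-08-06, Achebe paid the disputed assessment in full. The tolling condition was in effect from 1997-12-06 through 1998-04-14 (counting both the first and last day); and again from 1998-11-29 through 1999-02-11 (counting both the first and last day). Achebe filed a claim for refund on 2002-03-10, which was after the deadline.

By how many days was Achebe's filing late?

10 days

4 years after 1997-08-06 is August 6, 2001.
From December 6, 1997 through April 14, 1998 inclusive is 130 days; tolling adds 130 days: August 6, 2001 + 130 days = December 14, 2001.
From November 29, 1998 through February 11, 1999 inclusive is 75 days; tolling adds 75 days: December 14, 2001 + 75 days = February 27, 2002.
February 27, 2002 is a listed holiday. The next qualifying day is February 28, 2002.
The deadline is February 28, 2002; from February 28, 2002 to March 10, 2002 is 10 days.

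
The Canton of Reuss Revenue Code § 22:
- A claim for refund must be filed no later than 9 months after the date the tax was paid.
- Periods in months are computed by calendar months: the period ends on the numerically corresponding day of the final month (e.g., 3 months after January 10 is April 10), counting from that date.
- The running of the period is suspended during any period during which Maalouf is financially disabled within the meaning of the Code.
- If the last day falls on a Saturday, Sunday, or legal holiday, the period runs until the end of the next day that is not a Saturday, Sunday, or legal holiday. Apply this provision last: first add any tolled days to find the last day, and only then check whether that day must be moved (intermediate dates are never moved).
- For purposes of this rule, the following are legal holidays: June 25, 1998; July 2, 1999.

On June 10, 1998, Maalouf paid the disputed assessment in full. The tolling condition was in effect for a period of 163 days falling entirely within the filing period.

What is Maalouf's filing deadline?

August 20, 1999

9 months after June 10, 1998 is March 10, 1999.
Tolling adds 163 days: March 10, 1999 + 163 days = August 20, 1999.
August 20, 1999 is a Friday and not a legal holiday, so no extension applies.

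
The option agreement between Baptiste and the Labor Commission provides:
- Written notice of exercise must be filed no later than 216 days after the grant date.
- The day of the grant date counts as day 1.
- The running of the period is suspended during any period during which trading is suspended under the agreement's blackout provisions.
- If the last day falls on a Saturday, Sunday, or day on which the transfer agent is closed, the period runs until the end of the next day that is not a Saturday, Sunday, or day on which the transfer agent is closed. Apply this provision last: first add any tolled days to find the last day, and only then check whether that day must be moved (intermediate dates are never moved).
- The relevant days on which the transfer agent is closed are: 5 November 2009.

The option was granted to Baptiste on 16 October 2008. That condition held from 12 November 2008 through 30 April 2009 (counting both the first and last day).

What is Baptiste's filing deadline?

Counting 16 October 2008 as day 1, day 216 is May 19, 2009.
From November 12, 2008 through April 30, 2009 inclusive is 170 days; tolling adds 170 days: May 19, 2009 + 170 days = November 5, 2009.
November 5, 2009 is a listed holiday. The next qualifying day is November 6, 2009.

November 6, 2009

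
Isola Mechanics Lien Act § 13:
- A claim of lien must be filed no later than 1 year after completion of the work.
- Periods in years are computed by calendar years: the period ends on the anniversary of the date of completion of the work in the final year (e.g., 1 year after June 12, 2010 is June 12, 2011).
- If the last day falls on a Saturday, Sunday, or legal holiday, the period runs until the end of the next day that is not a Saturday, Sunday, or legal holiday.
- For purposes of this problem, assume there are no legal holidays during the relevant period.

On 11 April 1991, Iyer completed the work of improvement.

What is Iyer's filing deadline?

April 13, 1992

1 year after 11 April 1991 is April 11, 1992.
April 11, 1992 is Saturday; April 12, 1992 is Sunday. The next qualifying day is April 13, 1992.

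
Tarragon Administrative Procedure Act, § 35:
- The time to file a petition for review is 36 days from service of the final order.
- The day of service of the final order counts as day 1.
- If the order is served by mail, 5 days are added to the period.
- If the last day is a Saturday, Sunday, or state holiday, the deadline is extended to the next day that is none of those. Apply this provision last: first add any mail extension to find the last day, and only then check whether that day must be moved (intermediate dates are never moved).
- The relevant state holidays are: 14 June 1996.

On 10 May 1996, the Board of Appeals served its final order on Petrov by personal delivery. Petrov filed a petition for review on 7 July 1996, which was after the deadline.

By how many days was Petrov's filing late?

20 days

Counting 10 May 1996 as day 1, day 36 is June 14, 1996.
Service was not by mail, so no mail extension applies.
June 14, 1996 is a listed holiday; June 15, 1996 is Saturday; June 16, 1996 is Sunday. The next qualifying day is June 17, 1996.
The deadline is June 17, 1996; from June 17, 1996 to July 7, 1996 is 20 days.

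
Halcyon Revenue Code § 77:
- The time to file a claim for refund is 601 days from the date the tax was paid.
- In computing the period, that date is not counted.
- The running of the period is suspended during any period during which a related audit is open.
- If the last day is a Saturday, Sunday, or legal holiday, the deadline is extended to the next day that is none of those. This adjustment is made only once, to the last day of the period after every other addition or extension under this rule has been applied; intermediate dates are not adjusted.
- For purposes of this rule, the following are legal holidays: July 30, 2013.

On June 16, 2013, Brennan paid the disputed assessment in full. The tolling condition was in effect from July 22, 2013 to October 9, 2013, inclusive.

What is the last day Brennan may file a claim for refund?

601 days after June 16, 2013 is February 7, 2015.
From July 22, 2013 through October 9, 2013 inclusive is 80 days; tolling adds 80 days: February 7, 2015 + 80 days = April 28, 2015.
April 28, 2015 is a Tuesday and not a legal holiday, so no extension applies.

April 28, 2015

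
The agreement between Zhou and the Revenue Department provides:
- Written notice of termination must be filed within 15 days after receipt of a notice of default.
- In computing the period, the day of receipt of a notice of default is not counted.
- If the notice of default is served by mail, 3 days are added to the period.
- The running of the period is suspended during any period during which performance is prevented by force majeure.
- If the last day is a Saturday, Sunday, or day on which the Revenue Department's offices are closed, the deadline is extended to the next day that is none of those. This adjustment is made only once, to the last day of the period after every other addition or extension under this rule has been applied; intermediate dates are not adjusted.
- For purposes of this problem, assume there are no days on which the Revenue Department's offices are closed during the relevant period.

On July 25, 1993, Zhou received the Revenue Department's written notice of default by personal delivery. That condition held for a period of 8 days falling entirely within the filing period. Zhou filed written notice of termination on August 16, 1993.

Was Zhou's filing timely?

Yes

15 days after July 25, 1993 is August 9, 1993.
Service was not by mail, so no mail extension applies.
Tolling adds 8 days: August 9, 1993 + 8 days = August 17, 1993.
August 17, 1993 is a Tuesday and not a day on which the Revenue Department's offices are closed, so no extension applies.
The deadline is August 17, 1993; the filing on August 16, 1993 is on or before that date.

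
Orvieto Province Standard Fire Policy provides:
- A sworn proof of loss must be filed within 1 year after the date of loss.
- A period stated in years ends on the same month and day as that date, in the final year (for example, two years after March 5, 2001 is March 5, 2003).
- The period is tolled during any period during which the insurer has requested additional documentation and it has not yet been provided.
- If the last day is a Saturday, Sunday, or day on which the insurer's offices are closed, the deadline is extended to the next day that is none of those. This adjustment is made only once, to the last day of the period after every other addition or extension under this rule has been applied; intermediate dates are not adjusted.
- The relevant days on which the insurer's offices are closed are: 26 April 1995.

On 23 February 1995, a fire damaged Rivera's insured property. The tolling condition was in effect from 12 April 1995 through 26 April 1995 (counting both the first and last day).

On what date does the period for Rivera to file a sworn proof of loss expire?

March 11, 1996

1 year after 23 February 1995 is February 23, 1996.
From April 12, 1995 through April 26, 1995 inclusive is 15 days; tolling adds 15 days: February 23, 1996 + 15 days = March 9, 1996.
March 9, 1996 is Saturday; March 10, 1996 is Sunday. The next qualifying day is March 11, 1996.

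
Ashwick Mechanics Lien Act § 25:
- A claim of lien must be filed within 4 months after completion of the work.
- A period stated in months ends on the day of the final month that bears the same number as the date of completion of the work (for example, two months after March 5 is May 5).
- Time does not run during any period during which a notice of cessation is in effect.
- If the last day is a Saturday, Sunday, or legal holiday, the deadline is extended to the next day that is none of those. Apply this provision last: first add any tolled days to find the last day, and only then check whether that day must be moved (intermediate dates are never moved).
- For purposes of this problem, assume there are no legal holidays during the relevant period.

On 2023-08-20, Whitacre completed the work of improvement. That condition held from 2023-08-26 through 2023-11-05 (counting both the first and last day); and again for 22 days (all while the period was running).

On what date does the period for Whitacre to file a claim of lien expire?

4 months after 2023-08-20 is December 20, 2023.
From August 26, 2023 through November 5, 2023 inclusive is 72 days; tolling adds 72 days: December 20, 2023 + 72 days = March 1, 2024.
Tolling adds 22 days: March 1, 2024 + 22 days = March 23, 2024.
March 23, 2024 is Saturday; March 24, 2024 is Sunday. The next qualifying day is March 25, 2024.

March 25, 2024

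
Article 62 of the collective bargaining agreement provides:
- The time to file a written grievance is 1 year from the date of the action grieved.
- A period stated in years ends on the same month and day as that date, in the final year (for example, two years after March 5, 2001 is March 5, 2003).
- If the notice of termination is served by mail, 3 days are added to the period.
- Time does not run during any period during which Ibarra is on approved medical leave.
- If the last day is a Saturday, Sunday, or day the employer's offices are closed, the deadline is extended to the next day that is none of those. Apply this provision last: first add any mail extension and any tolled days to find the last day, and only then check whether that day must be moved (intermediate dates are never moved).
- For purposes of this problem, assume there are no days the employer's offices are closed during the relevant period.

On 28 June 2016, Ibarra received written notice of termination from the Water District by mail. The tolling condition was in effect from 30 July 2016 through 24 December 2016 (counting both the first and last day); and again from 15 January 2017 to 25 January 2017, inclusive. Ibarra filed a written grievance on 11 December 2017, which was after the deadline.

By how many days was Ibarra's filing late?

1 year after 28 June 2016 is June 28, 2017.
Service was by mail, adding 3 days: June 28, 2017 + 3 days = July 1, 2017.
From July 30, 2016 through December 24, 2016 inclusive is 148 days; tolling adds 148 days: July 1, 2017 + 148 days = November 26, 2017.
From January 15, 2017 through January 25, 2017 inclusive is 11 days; tolling adds 11 days: November 26, 2017 + 11 days = December 7, 2017.
December 7, 2017 is a Thursday and not a day the employer's offices are closed, so no extension applies.
The deadline is December 7, 2017; from December 7, 2017 to December 11, 2017 is 4 days.

4 days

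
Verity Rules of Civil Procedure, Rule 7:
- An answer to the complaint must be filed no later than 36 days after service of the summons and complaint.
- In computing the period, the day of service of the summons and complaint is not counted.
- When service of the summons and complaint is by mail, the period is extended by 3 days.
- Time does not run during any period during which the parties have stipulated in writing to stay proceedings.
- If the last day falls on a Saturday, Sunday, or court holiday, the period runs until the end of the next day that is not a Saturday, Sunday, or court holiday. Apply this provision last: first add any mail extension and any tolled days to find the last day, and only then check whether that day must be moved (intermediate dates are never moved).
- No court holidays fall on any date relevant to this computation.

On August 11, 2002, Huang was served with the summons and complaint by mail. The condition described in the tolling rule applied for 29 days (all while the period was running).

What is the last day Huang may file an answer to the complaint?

36 days after August 11, 2002 is September 16, 2002.
Service was by mail, adding 3 days: September 16, 2002 + 3 days = September 19, 2002.
Tolling adds 29 days: September 19, 2002 + 29 days = October 18, 2002.
October 18, 2002 is a Friday and not a court holiday, so no extension applies.

October 18, 2002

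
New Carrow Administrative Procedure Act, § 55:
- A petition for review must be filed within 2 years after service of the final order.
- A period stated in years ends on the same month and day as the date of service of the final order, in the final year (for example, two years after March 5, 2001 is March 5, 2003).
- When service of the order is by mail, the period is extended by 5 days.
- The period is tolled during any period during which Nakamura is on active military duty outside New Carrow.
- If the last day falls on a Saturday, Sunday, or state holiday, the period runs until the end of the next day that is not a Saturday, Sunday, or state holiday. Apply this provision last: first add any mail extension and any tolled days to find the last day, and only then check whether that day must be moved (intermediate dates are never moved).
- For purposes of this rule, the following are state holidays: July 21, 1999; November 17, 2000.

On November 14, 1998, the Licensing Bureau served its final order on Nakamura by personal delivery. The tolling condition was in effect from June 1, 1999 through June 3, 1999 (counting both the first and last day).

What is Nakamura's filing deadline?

November 20, 2000

2 years after November 14, 1998 is November 14, 2000.
Service was not by mail, so no mail extension applies.
From June 1, 1999 through June 3, 1999 inclusive is 3 days; tolling adds 3 days: November 14, 2000 + 3 days = November 17, 2000.
November 17, 2000 is a listed holiday; November 18, 2000 is Saturday; November 19, 2000 is Sunday. The next qualifying day is November 20, 2000.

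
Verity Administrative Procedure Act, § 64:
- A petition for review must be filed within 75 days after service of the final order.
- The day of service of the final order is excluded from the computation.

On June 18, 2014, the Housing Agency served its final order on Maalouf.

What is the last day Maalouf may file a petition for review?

September 1, 2014

75 days after June 18, 2014 is September 1, 2014.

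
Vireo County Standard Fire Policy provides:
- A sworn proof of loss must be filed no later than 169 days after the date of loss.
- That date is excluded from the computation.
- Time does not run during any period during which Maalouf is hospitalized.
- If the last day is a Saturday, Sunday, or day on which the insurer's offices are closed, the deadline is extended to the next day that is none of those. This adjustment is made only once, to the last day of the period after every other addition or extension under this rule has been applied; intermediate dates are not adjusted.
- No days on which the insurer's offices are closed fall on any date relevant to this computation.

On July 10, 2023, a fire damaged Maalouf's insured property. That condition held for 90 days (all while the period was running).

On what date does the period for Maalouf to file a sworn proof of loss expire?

March 25, 2024

169 days after July 10, 2023 is December 26, 2023.
Tolling adds 90 days: December 26, 2023 + 90 days = March 25, 2024.
March 25, 2024 is a Monday and not a day on which the insurer's offices are closed, so no extension applies.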